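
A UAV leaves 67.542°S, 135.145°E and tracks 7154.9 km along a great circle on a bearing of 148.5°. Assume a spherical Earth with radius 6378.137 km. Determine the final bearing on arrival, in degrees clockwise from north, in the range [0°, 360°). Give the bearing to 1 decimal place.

The arc subtends δ = 7154.9/6378.137 = 1.121785 rad at the centre.
Start latitude φ₁ = -1.178830 rad; initial bearing θ = 2.591814 rad.
Applying the spherical law of cosines for sides, sin φ₂ = sin φ₁ cos δ + cos φ₁ sin δ cos θ = -0.694582, so φ₂ = -43.994°.
Then Δλ = atan2(0.179813, -0.207830) = 2.428345 rad, from sin θ sin δ cos φ₁ over cos δ − sin φ₁ sin φ₂.
λ₂ = 135.145° + 139.134° = 274.279°, normalized to (−180°, 180°] → -85.721°.
The forward bearing on arrival equals the back-azimuth from the destination plus 180°.
Back-azimuth from P₂ (-44.0°, -85.7°) to P₁ (-67.5°, 135.1°), with Δλ' = λ₁ − λ₂ = 220.9°: atan2( sin Δλ' cos φ₁ , cos φ₂ sin φ₁ − sin φ₂ cos φ₁ cos Δλ' ) = 196.1°.
Final bearing = (196.1° + 180°) mod 360° = 16.1°.

final bearing 16.1°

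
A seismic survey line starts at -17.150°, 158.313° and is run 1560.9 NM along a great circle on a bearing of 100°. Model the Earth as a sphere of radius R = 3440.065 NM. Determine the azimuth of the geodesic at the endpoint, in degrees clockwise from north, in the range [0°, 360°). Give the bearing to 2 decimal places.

Angular distance δ = d/R = 1560.9 / 3440.065 = 0.453741 rad.
Start latitude φ₁ = -0.299324 rad; initial bearing θ = 1.745329 rad.
Applying the spherical law of cosines for sides, sin φ₂ = sin φ₁ cos δ + cos φ₁ sin δ cos θ = -0.337768, so φ₂ = -19.741°.
Then Δλ = atan2(0.412478, 0.799214) = 0.476448 rad, from sin θ sin δ cos φ₁ over cos δ − sin φ₁ sin φ₂.
λ₂ = 158.313° + 27.298° = 185.611°, normalized to (−180°, 180°] → -174.389°.
The forward bearing on arrival equals the back-azimuth from the destination plus 180°.
Back-azimuth from P₂ (-19.74°, -174.39°) to P₁ (-17.15°, 158.31°), with Δλ' = λ₁ − λ₂ = 332.70°: atan2( sin Δλ' cos φ₁ , cos φ₂ sin φ₁ − sin φ₂ cos φ₁ cos Δλ' ) = 271.21°.
Final bearing = (271.21° + 180°) mod 360° = 91.21°.

final bearing 91.21°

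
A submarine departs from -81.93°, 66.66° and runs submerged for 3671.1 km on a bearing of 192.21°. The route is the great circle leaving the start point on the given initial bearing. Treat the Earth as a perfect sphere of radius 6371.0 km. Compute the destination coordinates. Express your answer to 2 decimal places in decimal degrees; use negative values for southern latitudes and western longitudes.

latitude -64.82°, longitude -97.62°

Angular distance δ = d/R = 3671.1 / 6371 = 0.576220 rad.
Converting: φ₁ = -1.429948 rad, θ = 3.354697 rad.
Destination latitude: φ₂ = arcsin( sin φ₁ cos δ + cos φ₁ sin δ cos θ ) = arcsin(-0.904983) = -64.82°.
Δλ = atan2( sin θ sin δ cos φ₁ , cos δ − sin φ₁ sin φ₂ ) = atan2(-0.016177, -0.057493) = -2.867311 rad = -164.28°.
λ₂ = 66.66° + -164.28° = -97.62°.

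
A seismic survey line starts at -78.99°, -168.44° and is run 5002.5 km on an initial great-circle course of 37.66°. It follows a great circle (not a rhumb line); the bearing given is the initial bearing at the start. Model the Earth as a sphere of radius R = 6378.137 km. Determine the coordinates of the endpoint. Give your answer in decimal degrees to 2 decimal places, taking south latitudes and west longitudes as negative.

δ = 5002.5/6378.137 = 0.784320 rad (44.9382°).
With φ₁ = -78.99° = -1.378636 rad and θ = 37.66° = 0.657291 rad:
Applying the spherical law of cosines for sides, sin φ₂ = sin φ₁ cos δ + cos φ₁ sin δ cos θ = -0.588048, so φ₂ = -36.02°.
Δλ = atan2( sin θ sin δ cos φ₁ , cos δ − sin φ₁ sin φ₂ ) = atan2(0.082419, 0.130645) = 0.562805 rad = 32.25°.
λ₂ = λ₁ + Δλ = -136.19°.

latitude -36.02°, longitude -136.19°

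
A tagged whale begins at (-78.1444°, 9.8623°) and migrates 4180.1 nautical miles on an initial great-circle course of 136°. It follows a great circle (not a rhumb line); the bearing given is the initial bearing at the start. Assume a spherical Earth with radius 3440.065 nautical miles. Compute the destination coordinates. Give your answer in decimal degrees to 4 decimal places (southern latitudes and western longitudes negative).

latitude -28.6416°, longitude 141.9626°

δ = 4180.1/3440.065 = 1.215122 rad (69.6214°).
Converting: φ₁ = -1.363877 rad, θ = 2.373648 rad.
Applying the spherical law of cosines for sides, sin φ₂ = sin φ₁ cos δ + cos φ₁ sin δ cos θ = -0.479330, so φ₂ = -28.6416°.
Then Δλ = atan2(0.133782, -0.120883) = 2.305585 rad, from sin θ sin δ cos φ₁ over cos δ − sin φ₁ sin φ₂.
Hence λ₂ = 9.8623° + 132.1003° = 141.9626°.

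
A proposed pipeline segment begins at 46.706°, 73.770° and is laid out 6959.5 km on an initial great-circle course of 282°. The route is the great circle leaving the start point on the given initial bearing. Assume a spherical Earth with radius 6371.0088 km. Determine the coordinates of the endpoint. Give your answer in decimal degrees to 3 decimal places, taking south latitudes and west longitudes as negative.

latitude 27.494°, longitude -4.432°

Central angle δ = d/R = 1.092370 rad.
With φ₁ = 46.706° = 0.815173 rad and θ = 282° = 4.921828 rad:
Applying the spherical law of cosines for sides, sin φ₂ = sin φ₁ cos δ + cos φ₁ sin δ cos θ = 0.461653, so φ₂ = 27.494°.
Then Δλ = atan2(-0.595445, 0.124371) = -1.364886 rad, from sin θ sin δ cos φ₁ over cos δ − sin φ₁ sin φ₂.
λ₂ = λ₁ + Δλ = -4.432°.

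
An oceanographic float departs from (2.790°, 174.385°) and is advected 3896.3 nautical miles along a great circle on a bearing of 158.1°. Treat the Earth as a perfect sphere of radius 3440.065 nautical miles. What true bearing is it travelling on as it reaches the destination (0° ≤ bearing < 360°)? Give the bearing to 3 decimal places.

final bearing 139.570°

Central angle δ = d/R = 1.132624 rad.
Converting: φ₁ = 0.048695 rad, θ = 2.759366 rad.
sin φ₂ = sin φ₁ cos δ + cos φ₁ sin δ cos θ = (0.048675)(0.424285) + (0.998815)(0.905529)(-0.927836) = -0.818534
φ₂ = asin(-0.818534) = -0.958855 rad = -54.938°.
For the longitude increment, Δλ = atan2( sin θ sin δ cos φ₁, cos δ − sin φ₁ sin φ₂ ) = atan2(0.337351, 0.464128) = 36.011°.
λ₂ = 174.385° + 36.011° = 210.396°, normalized to (−180°, 180°] → -149.604°.
The forward bearing on arrival equals the back-azimuth from the destination plus 180°.
Back-azimuth from P₂ (-54.938°, -149.604°) to P₁ (2.790°, 174.385°), with Δλ' = λ₁ − λ₂ = 323.989°: atan2( sin Δλ' cos φ₁ , cos φ₂ sin φ₁ − sin φ₂ cos φ₁ cos Δλ' ) = 319.570°.
Final bearing = (319.570° + 180°) mod 360° = 139.570°.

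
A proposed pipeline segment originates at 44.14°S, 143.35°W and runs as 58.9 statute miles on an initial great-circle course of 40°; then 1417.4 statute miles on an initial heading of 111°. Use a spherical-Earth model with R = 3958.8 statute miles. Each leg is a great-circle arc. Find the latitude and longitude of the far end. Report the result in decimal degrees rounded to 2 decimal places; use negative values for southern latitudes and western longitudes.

Apply the spherical direct solution leg by leg, carrying full precision between legs.
Leg 1: from (-44.14°, -143.35°), δ = 58.9/3958.8 = 0.014878 rad, θ = 40° → φ = -43.48°, λ = -142.59°.
Leg 2: from (-43.48°, -142.59°), δ = 1417.4/3958.8 = 0.358038 rad, θ = 111° → φ = -47.36°, λ = -113.71°.

latitude -47.36°, longitude -113.71°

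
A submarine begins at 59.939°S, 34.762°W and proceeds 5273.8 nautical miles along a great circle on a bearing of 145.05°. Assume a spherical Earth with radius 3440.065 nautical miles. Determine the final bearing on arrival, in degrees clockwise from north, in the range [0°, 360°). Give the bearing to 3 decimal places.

final bearing 18.667°

δ = 5273.8/3440.065 = 1.533052 rad (87.8374°).
Converting: φ₁ = -1.046133 rad, θ = 2.531600 rad.
sin φ₂ = sin φ₁ cos δ + cos φ₁ sin δ cos θ = (-0.865493)(0.037735) + (0.500922)(0.999288)(-0.819652) = -0.442949
φ₂ = asin(-0.442949) = -0.458885 rad = -26.292°.
Then Δλ = atan2(0.286754, -0.345634) = 2.449033 rad, from sin θ sin δ cos φ₁ over cos δ − sin φ₁ sin φ₂.
Hence λ₂ = -34.762° + 140.319° = 105.557°.
The forward bearing on arrival equals the back-azimuth from the destination plus 180°.
Back-azimuth from P₂ (-26.292°, 105.557°) to P₁ (-59.939°, -34.762°), with Δλ' = λ₁ − λ₂ = -140.319°: atan2( sin Δλ' cos φ₁ , cos φ₂ sin φ₁ − sin φ₂ cos φ₁ cos Δλ' ) = 198.667°.
Final bearing = (198.667° + 180°) mod 360° = 18.667°.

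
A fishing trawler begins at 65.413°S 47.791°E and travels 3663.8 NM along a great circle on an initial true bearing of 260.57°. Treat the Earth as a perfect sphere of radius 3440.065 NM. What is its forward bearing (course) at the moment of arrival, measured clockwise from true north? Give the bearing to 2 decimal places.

final bearing 331.71°

The arc subtends δ = 3663.8/3440.065 = 1.065038 rad at the centre.
Start latitude φ₁ = -1.141672 rad; initial bearing θ = 4.547804 rad.
Destination latitude: φ₂ = arcsin( sin φ₁ cos δ + cos φ₁ sin δ cos θ ) = arcsin(-0.500180) = -30.012°.
Δλ = atan2( sin θ sin δ cos φ₁ , cos δ − sin φ₁ sin φ₂ ) = atan2(-0.359066, 0.029642) = -1.488431 rad = -85.281°.
λ₂ = 47.791° + -85.281° = -37.490°.
The forward bearing on arrival equals the back-azimuth from the destination plus 180°.
Back-azimuth from P₂ (-30.01°, -37.49°) to P₁ (-65.41°, 47.79°), with Δλ' = λ₁ − λ₂ = 85.28°: atan2( sin Δλ' cos φ₁ , cos φ₂ sin φ₁ − sin φ₂ cos φ₁ cos Δλ' ) = 151.71°.
Final bearing = (151.71° + 180°) mod 360° = 331.71°.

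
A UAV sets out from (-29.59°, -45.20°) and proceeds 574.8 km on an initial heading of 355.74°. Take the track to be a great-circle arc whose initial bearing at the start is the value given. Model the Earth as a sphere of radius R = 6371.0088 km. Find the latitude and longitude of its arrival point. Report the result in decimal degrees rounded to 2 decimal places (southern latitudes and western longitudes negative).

latitude -24.43°, longitude -45.62°

The arc subtends δ = 574.8/6371.0088 = 0.090221 rad at the centre.
With φ₁ = -29.59° = -0.516443 rad and θ = 355.74° = 6.208834 rad:
sin φ₂ = sin φ₁ cos δ + cos φ₁ sin δ cos θ = (-0.493790)(0.995933) + (0.869581)(0.090099)(0.997237) = -0.413650
φ₂ = asin(-0.413650) = -0.426459 rad = -24.43°.
For the longitude increment, Δλ = atan2( sin θ sin δ cos φ₁, cos δ − sin φ₁ sin φ₂ ) = atan2(-0.005820, 0.791677) = -0.42°.
Hence λ₂ = -45.20° + -0.42° = -45.62°.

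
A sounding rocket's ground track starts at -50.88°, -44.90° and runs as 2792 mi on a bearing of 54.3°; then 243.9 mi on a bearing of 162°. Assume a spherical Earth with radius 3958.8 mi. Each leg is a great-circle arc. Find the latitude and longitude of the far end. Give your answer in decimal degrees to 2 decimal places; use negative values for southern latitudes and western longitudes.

Apply the spherical direct solution leg by leg, carrying full precision between legs.
Leg 1: from (-50.88°, -44.90°), δ = 2792/3958.8 = 0.705264 rad, θ = 54.3° → φ = -20.61°, λ = -10.68°.
Leg 2: from (-20.61°, -10.68°), δ = 243.9/3958.8 = 0.061610 rad, θ = 162° → φ = -23.97°, λ = -9.48°.

latitude -23.97°, longitude -9.48°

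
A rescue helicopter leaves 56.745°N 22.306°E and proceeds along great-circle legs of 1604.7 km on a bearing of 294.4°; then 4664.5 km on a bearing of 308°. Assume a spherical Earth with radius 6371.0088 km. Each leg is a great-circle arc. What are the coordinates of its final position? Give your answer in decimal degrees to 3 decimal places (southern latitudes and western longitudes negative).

latitude 58.199°, longitude -93.090°

Apply the spherical direct solution leg by leg, carrying full precision between legs.
Leg 1: from (56.745°, 22.306°), δ = 1604.7/6371.0088 = 0.251875 rad, θ = 294.4° → φ = 60.032°, λ = -4.718°.
Leg 2: from (60.032°, -4.718°), δ = 4664.5/6371.0088 = 0.732145 rad, θ = 308° → φ = 58.199°, λ = -93.090°.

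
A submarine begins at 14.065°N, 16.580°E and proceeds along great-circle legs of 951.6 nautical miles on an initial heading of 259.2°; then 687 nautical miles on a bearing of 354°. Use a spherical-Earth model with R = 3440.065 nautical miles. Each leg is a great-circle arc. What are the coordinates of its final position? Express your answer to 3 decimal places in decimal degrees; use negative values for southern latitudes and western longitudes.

Apply the spherical direct solution leg by leg, carrying full precision between legs.
Leg 1: from (14.065°, 16.580°), δ = 951.6/3440.065 = 0.276623 rad, θ = 259.2° → φ = 10.611°, λ = 0.741°.
Leg 2: from (10.611°, 0.741°), δ = 687/3440.065 = 0.199706 rad, θ = 354° → φ = 21.987°, λ = -0.541°.

latitude 21.987°, longitude -0.541°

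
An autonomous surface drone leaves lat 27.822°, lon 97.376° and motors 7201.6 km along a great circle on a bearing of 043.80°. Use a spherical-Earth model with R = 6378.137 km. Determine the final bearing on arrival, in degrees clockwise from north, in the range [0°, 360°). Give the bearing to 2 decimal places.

final bearing 103.69°

The arc subtends δ = 7201.6/6378.137 = 1.129107 rad at the centre.
With φ₁ = 27.822° = 0.485586 rad and θ = 43.8° = 0.764454 rad:
sin φ₂ = sin φ₁ cos δ + cos φ₁ sin δ cos θ = (0.466726)(0.427467) + (0.884402)(0.904031)(0.721760) = 0.776577
φ₂ = asin(0.776577) = 0.889214 rad = 50.948°.
For the longitude increment, Δλ = atan2( sin θ sin δ cos φ₁, cos δ − sin φ₁ sin φ₂ ) = atan2(0.553387, 0.065018) = 83.299°.
λ₂ = 97.376° + 83.299° = 180.675°, normalized to (−180°, 180°] → -179.325°.
The forward bearing on arrival equals the back-azimuth from the destination plus 180°.
Back-azimuth from P₂ (50.95°, -179.33°) to P₁ (27.82°, 97.38°), with Δλ' = λ₁ − λ₂ = 276.70°: atan2( sin Δλ' cos φ₁ , cos φ₂ sin φ₁ − sin φ₂ cos φ₁ cos Δλ' ) = 283.69°.
Final bearing = (283.69° + 180°) mod 360° = 103.69°.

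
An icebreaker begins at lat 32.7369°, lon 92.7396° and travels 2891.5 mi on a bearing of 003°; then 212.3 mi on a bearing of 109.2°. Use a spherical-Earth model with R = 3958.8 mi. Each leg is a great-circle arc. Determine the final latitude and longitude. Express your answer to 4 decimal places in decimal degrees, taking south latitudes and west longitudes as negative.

latitude 73.1646°, longitude 110.2755°

Apply the spherical direct solution leg by leg, carrying full precision between legs.
Leg 1: from (32.7369°, 92.7396°), δ = 2891.5/3958.8 = 0.730398 rad, θ = 3° → φ = 74.4207°, λ = 100.2097°.
Leg 2: from (74.4207°, 100.2097°), δ = 212.3/3958.8 = 0.053627 rad, θ = 109.2° → φ = 73.1646°, λ = 110.2755°.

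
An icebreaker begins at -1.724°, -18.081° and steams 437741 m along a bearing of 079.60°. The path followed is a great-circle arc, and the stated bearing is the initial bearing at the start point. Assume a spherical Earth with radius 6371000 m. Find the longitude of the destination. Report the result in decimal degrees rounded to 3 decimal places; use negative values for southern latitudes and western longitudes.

longitude -14.208°

δ = 437741/6371000 = 0.068708 rad (3.9367°).
Converting: φ₁ = -0.030089 rad, θ = 1.389282 rad.
sin φ₂ = sin φ₁ cos δ + cos φ₁ sin δ cos θ = (-0.030085)(0.997641) + (0.999547)(0.068654)(0.180519) = -0.017626
φ₂ = asin(-0.017626) = -0.017627 rad = -1.010°.
Δλ = atan2( sin θ sin δ cos φ₁ , cos δ − sin φ₁ sin φ₂ ) = atan2(0.067496, 0.997110) = 0.067588 rad = 3.873°.
λ₂ = -18.081° + 3.873° = -14.208°.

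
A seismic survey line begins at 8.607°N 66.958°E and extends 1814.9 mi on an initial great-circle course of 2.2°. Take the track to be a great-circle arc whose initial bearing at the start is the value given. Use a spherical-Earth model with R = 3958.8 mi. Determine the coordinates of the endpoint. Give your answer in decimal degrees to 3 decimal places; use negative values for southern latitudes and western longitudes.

The arc subtends δ = 1814.9/3958.8 = 0.458447 rad at the centre.
With φ₁ = 8.607° = 0.150220 rad and θ = 2.2° = 0.038397 rad:
Applying the spherical law of cosines for sides, sin φ₂ = sin φ₁ cos δ + cos φ₁ sin δ cos θ = 0.571452, so φ₂ = 34.852°.
Then Δλ = atan2(0.016797, 0.811220) = 0.020703 rad, from sin θ sin δ cos φ₁ over cos δ − sin φ₁ sin φ₂.
λ₂ = 66.958° + 1.186° = 68.144°.

latitude 34.852°, longitude 68.144°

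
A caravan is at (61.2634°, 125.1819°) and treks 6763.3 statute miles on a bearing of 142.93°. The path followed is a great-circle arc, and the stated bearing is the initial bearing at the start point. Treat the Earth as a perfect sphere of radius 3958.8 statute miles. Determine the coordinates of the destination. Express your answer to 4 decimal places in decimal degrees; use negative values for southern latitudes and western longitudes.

latitude -30.0188°, longitude 168.7797°

Angular distance δ = d/R = 6763.3 / 3958.8 = 1.708422 rad.
Converting: φ₁ = 1.069248 rad, θ = 2.494599 rad.
sin φ₂ = sin φ₁ cos δ + cos φ₁ sin δ cos θ = (0.876839)(-0.137191) + (0.480784)(0.990545)(-0.797900) = -0.500285
φ₂ = asin(-0.500285) = -0.523928 rad = -30.0188°.
Δλ = atan2( sin θ sin δ cos φ₁ , cos δ − sin φ₁ sin φ₂ ) = atan2(0.287071, 0.301478) = 0.760925 rad = 43.5978°.
λ₂ = λ₁ + Δλ = 168.7797°.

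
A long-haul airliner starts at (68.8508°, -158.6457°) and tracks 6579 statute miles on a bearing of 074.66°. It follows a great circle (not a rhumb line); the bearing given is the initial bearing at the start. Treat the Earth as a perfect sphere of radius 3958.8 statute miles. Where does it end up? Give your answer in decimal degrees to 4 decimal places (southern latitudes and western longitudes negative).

latitude 0.5863°, longitude -52.4731°

Angular distance δ = d/R = 6579 / 3958.8 = 1.661867 rad.
Start latitude φ₁ = 1.201673 rad; initial bearing θ = 1.303063 rad.
Destination latitude: φ₂ = arcsin( sin φ₁ cos δ + cos φ₁ sin δ cos θ ) = arcsin(0.010233) = 0.5863°.
Δλ = atan2( sin θ sin δ cos φ₁ , cos δ − sin φ₁ sin φ₂ ) = atan2(0.346502, -0.100489) = 1.853062 rad = 106.1726°.
λ₂ = -158.6457° + 106.1726° = -52.4731°.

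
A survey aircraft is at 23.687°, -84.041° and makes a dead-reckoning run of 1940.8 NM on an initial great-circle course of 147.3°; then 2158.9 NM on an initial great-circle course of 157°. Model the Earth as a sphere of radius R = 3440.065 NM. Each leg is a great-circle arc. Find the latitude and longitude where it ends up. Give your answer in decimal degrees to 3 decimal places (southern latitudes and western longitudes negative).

latitude -36.715°, longitude -50.573°

Apply the spherical direct solution leg by leg, carrying full precision between legs.
Leg 1: from (23.687°, -84.041°), δ = 1940.8/3440.065 = 0.564175 rad, θ = 147.3° → φ = -4.162°, λ = -67.205°.
Leg 2: from (-4.162°, -67.205°), δ = 2158.9/3440.065 = 0.627575 rad, θ = 157° → φ = -36.715°, λ = -50.573°.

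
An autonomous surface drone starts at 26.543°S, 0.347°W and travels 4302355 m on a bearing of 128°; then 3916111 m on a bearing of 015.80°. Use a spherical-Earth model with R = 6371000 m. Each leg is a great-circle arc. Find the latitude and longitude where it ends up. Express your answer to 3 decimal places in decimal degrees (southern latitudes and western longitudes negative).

Apply the spherical direct solution leg by leg, carrying full precision between legs.
Leg 1: from (-26.543°, -0.347°), δ = 4302355/6371000 = 0.675303 rad, θ = 128° → φ = -43.876°, λ = 42.761°.
Leg 2: from (-43.876°, 42.761°), δ = 3916111/6371000 = 0.614678 rad, θ = 15.8° → φ = -9.569°, λ = 51.924°.

latitude -9.569°, longitude 51.924°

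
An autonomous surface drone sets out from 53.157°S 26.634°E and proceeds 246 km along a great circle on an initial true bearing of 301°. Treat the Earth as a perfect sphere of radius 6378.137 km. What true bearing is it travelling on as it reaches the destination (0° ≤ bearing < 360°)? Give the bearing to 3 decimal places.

final bearing 303.443°

The arc subtends δ = 246/6378.137 = 0.038569 rad at the centre.
Start latitude φ₁ = -0.927765 rad; initial bearing θ = 5.253441 rad.
Destination latitude: φ₂ = arcsin( sin φ₁ cos δ + cos φ₁ sin δ cos θ ) = arcsin(-0.787778) = -51.978°.
For the longitude increment, Δλ = atan2( sin θ sin δ cos φ₁, cos δ − sin φ₁ sin φ₂ ) = atan2(-0.019819, 0.368812) = -3.076°.
λ₂ = 26.634° + -3.076° = 23.558°.
The forward bearing on arrival equals the back-azimuth from the destination plus 180°.
Back-azimuth from P₂ (-51.978°, 23.558°) to P₁ (-53.157°, 26.634°), with Δλ' = λ₁ − λ₂ = 3.076°: atan2( sin Δλ' cos φ₁ , cos φ₂ sin φ₁ − sin φ₂ cos φ₁ cos Δλ' ) = 123.443°.
Final bearing = (123.443° + 180°) mod 360° = 303.443°.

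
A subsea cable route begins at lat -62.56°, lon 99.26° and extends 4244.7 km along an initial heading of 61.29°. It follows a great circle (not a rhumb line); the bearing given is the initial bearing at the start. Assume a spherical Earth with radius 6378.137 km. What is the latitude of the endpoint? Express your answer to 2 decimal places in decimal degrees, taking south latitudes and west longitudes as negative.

latitude -34.15°

Central angle δ = d/R = 0.665508 rad.
With φ₁ = -62.56° = -1.091878 rad and θ = 61.29° = 1.069712 rad:
Destination latitude: φ₂ = arcsin( sin φ₁ cos δ + cos φ₁ sin δ cos θ ) = arcsin(-0.561421) = -34.15°.
For the longitude increment, Δλ = atan2( sin θ sin δ cos φ₁, cos δ − sin φ₁ sin φ₂ ) = atan2(0.249557, 0.288346) = 40.88°.
Hence λ₂ = 99.26° + 40.88° = 140.14°.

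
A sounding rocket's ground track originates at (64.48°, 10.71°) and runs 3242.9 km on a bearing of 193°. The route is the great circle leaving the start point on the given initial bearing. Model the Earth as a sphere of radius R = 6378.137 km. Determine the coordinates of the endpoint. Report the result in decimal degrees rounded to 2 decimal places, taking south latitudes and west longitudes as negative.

Central angle δ = d/R = 0.508440 rad.
Converting: φ₁ = 1.125388 rad, θ = 3.368485 rad.
Destination latitude: φ₂ = arcsin( sin φ₁ cos δ + cos φ₁ sin δ cos θ ) = arcsin(0.583924) = 35.73°.
Δλ = atan2( sin θ sin δ cos φ₁ , cos δ − sin φ₁ sin φ₂ ) = atan2(-0.047180, 0.346551) = -0.135308 rad = -7.75°.
λ₂ = 10.71° + -7.75° = 2.96°.

latitude 35.73°, longitude 2.96°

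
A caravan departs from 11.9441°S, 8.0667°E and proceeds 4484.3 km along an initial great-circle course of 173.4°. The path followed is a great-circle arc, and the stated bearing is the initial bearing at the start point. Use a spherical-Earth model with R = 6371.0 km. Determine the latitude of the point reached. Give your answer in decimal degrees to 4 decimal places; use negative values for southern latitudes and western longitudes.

The arc subtends δ = 4484.3/6371 = 0.703861 rad at the centre.
With φ₁ = -11.9441° = -0.208464 rad and θ = 173.4° = 3.026401 rad:
Destination latitude: φ₂ = arcsin( sin φ₁ cos δ + cos φ₁ sin δ cos θ ) = arcsin(-0.786733) = -51.8812°.
Δλ = atan2( sin θ sin δ cos φ₁ , cos δ − sin φ₁ sin φ₂ ) = atan2(0.072773, 0.599529) = 0.120793 rad = 6.9209°.
λ₂ = λ₁ + Δλ = 14.9876°.

latitude -51.8812°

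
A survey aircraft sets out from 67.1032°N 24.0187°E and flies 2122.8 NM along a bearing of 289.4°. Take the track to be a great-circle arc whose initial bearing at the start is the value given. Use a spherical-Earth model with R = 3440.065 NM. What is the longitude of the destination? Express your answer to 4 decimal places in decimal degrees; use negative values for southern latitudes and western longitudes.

longitude -51.5700°

Central angle δ = d/R = 0.617081 rad.
With φ₁ = 67.1032° = 1.171172 rad and θ = 289.4° = 5.050983 rad:
Destination latitude: φ₂ = arcsin( sin φ₁ cos δ + cos φ₁ sin δ cos θ ) = arcsin(0.826092) = 55.6994°.
For the longitude increment, Δλ = atan2( sin θ sin δ cos φ₁, cos δ − sin φ₁ sin φ₂ ) = atan2(-0.212357, 0.054569) = -75.5887°.
Hence λ₂ = 24.0187° + -75.5887° = -51.5700°.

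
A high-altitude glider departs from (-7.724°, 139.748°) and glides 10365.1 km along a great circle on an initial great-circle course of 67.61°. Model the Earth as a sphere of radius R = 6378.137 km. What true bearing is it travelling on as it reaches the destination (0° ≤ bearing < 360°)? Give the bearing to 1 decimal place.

final bearing 82.9°

Central angle δ = d/R = 1.625098 rad.
Converting: φ₁ = -0.134809 rad, θ = 1.180017 rad.
sin φ₂ = sin φ₁ cos δ + cos φ₁ sin δ cos θ = (-0.134401)(-0.054275) + (0.990927)(0.998526)(0.380909) = 0.384191
φ₂ = asin(0.384191) = 0.394332 rad = 22.594°.
For the longitude increment, Δλ = atan2( sin θ sin δ cos φ₁, cos δ − sin φ₁ sin φ₂ ) = atan2(0.914873, -0.002640) = 90.165°.
λ₂ = 139.748° + 90.165° = 229.913°, normalized to (−180°, 180°] → -130.087°.
The forward bearing on arrival equals the back-azimuth from the destination plus 180°.
Back-azimuth from P₂ (22.6°, -130.1°) to P₁ (-7.7°, 139.7°), with Δλ' = λ₁ − λ₂ = 269.8°: atan2( sin Δλ' cos φ₁ , cos φ₂ sin φ₁ − sin φ₂ cos φ₁ cos Δλ' ) = 262.9°.
Final bearing = (262.9° + 180°) mod 360° = 82.9°.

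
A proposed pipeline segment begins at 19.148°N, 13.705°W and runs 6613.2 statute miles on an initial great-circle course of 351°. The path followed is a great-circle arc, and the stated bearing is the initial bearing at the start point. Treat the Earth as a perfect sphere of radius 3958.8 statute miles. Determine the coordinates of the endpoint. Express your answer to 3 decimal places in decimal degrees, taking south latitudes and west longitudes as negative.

δ = 6613.2/3958.8 = 1.670506 rad (95.7130°).
With φ₁ = 19.148° = 0.334196 rad and θ = 351° = 6.126106 rad:
Applying the spherical law of cosines for sides, sin φ₂ = sin φ₁ cos δ + cos φ₁ sin δ cos θ = 0.895758, so φ₂ = 63.606°.
Then Δλ = atan2(-0.147046, -0.393362) = -2.783859 rad, from sin θ sin δ cos φ₁ over cos δ − sin φ₁ sin φ₂.
λ₂ = -13.705° + -159.503° = -173.208°.

latitude 63.606°, longitude -173.208°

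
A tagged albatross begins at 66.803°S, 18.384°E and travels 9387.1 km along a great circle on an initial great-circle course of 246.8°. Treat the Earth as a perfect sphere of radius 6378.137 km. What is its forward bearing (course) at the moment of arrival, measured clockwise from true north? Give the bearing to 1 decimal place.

final bearing 338.1°

δ = 9387.1/6378.137 = 1.471762 rad (84.3258°).
With φ₁ = -66.803° = -1.165932 rad and θ = 246.8° = 4.307473 rad:
sin φ₂ = sin φ₁ cos δ + cos φ₁ sin δ cos θ = (-0.919156)(0.098872) + (0.393894)(0.995100)(-0.393942) = -0.245290
φ₂ = asin(-0.245290) = -0.247819 rad = -14.199°.
Then Δλ = atan2(-0.360268, -0.126587) = -1.908692 rad, from sin θ sin δ cos φ₁ over cos δ − sin φ₁ sin φ₂.
λ₂ = λ₁ + Δλ = -90.976°.
The forward bearing on arrival equals the back-azimuth from the destination plus 180°.
Back-azimuth from P₂ (-14.2°, -91.0°) to P₁ (-66.8°, 18.4°), with Δλ' = λ₁ − λ₂ = 109.4°: atan2( sin Δλ' cos φ₁ , cos φ₂ sin φ₁ − sin φ₂ cos φ₁ cos Δλ' ) = 158.1°.
Final bearing = (158.1° + 180°) mod 360° = 338.1°.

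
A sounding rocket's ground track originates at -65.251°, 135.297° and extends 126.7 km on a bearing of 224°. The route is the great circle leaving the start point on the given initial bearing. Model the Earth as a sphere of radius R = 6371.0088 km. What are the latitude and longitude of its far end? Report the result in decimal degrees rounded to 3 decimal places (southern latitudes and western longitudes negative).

latitude -66.058°, longitude 133.346°

δ = 126.7/6371.0088 = 0.019887 rad (1.1394°).
With φ₁ = -65.251° = -1.138845 rad and θ = 224° = 3.909538 rad:
sin φ₂ = sin φ₁ cos δ + cos φ₁ sin δ cos θ = (-0.908150)(0.999802) + (0.418644)(0.019886)(-0.719340) = -0.913959
φ₂ = asin(-0.913959) = -1.152936 rad = -66.058°.
Then Δλ = atan2(-0.005783, 0.169790) = -0.034047 rad, from sin θ sin δ cos φ₁ over cos δ − sin φ₁ sin φ₂.
λ₂ = 135.297° + -1.951° = 133.346°.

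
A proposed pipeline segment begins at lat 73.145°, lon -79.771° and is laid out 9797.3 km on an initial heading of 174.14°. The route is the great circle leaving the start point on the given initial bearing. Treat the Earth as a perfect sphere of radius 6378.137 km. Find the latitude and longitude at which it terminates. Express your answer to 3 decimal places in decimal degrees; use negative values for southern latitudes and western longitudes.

latitude -14.776°, longitude -73.714°

The arc subtends δ = 9797.3/6378.137 = 1.536076 rad at the centre.
Converting: φ₁ = 1.276621 rad, θ = 3.039316 rad.
sin φ₂ = sin φ₁ cos δ + cos φ₁ sin δ cos θ = (0.957042)(0.034714) + (0.289951)(0.999397)(-0.994774) = -0.255039
φ₂ = asin(-0.255039) = -0.257888 rad = -14.776°.
For the longitude increment, Δλ = atan2( sin θ sin δ cos φ₁, cos δ − sin φ₁ sin φ₂ ) = atan2(0.029586, 0.278797) = 6.057°.
λ₂ = λ₁ + Δλ = -73.714°.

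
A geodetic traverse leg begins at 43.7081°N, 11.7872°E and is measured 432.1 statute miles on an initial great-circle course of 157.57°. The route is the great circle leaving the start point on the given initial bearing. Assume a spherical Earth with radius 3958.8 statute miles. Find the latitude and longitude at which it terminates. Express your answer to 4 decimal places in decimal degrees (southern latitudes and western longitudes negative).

δ = 432.1/3958.8 = 0.109149 rad (6.2538°).
Converting: φ₁ = 0.762850 rad, θ = 2.750115 rad.
Applying the spherical law of cosines for sides, sin φ₂ = sin φ₁ cos δ + cos φ₁ sin δ cos θ = 0.614086, so φ₂ = 37.8855°.
For the longitude increment, Δλ = atan2( sin θ sin δ cos φ₁, cos δ − sin φ₁ sin φ₂ ) = atan2(0.030045, 0.569725) = 3.0188°.
λ₂ = 11.7872° + 3.0188° = 14.8060°.

latitude 37.8855°, longitude 14.8060°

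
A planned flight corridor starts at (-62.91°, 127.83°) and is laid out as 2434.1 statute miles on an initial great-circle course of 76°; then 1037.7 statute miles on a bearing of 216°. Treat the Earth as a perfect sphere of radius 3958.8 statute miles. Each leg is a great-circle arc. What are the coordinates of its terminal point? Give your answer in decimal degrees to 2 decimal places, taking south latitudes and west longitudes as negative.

Apply the spherical direct solution leg by leg, carrying full precision between legs.
Leg 1: from (-62.91°, 127.83°), δ = 2434.1/3958.8 = 0.614858 rad, θ = 76° → φ = -41.58°, λ = 176.27°.
Leg 2: from (-41.58°, 176.27°), δ = 1037.7/3958.8 = 0.262125 rad, θ = 216° → φ = -52.92°, λ = 161.64°.

latitude -52.92°, longitude 161.64°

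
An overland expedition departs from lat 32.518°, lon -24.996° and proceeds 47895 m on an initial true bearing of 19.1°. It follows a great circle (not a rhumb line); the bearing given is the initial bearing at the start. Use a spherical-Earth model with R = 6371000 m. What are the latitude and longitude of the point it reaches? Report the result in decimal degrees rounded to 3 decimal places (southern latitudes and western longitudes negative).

latitude 32.925°, longitude -24.828°

The arc subtends δ = 47895/6371000 = 0.007518 rad at the centre.
With φ₁ = 32.518° = 0.567546 rad and θ = 19.1° = 0.333358 rad:
Destination latitude: φ₂ = arcsin( sin φ₁ cos δ + cos φ₁ sin δ cos θ ) = arcsin(0.543539) = 32.925°.
For the longitude increment, Δλ = atan2( sin θ sin δ cos φ₁, cos δ − sin φ₁ sin φ₂ ) = atan2(0.002074, 0.707784) = 0.168°.
Hence λ₂ = -24.996° + 0.168° = -24.828°.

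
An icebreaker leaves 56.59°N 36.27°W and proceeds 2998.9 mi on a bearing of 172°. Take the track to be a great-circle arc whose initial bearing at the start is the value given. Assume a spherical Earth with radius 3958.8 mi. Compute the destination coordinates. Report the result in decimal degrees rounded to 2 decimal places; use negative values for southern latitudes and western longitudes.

latitude 13.40°, longitude -30.63°

Central angle δ = d/R = 0.757528 rad.
Start latitude φ₁ = 0.987682 rad; initial bearing θ = 3.001966 rad.
sin φ₂ = sin φ₁ cos δ + cos φ₁ sin δ cos θ = (0.834752)(0.726537) + (0.550626)(0.687127)(-0.990268) = 0.231810
φ₂ = asin(0.231810) = 0.233938 rad = 13.40°.
For the longitude increment, Δλ = atan2( sin θ sin δ cos φ₁, cos δ − sin φ₁ sin φ₂ ) = atan2(0.052656, 0.533033) = 5.64°.
Hence λ₂ = -36.27° + 5.64° = -30.63°.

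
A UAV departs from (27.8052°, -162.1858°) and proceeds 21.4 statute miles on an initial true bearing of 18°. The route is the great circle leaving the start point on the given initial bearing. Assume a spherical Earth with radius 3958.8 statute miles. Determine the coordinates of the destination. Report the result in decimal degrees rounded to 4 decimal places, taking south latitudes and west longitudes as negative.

The arc subtends δ = 21.4/3958.8 = 0.005406 rad at the centre.
Converting: φ₁ = 0.485292 rad, θ = 0.314159 rad.
Destination latitude: φ₂ = arcsin( sin φ₁ cos δ + cos φ₁ sin δ cos θ ) = arcsin(0.471008) = 28.0997°.
Δλ = atan2( sin θ sin δ cos φ₁ , cos δ − sin φ₁ sin φ₂ ) = atan2(0.001478, 0.780276) = 0.001894 rad = 0.1085°.
Hence λ₂ = -162.1858° + 0.1085° = -162.0773°.

latitude 28.0997°, longitude -162.0773°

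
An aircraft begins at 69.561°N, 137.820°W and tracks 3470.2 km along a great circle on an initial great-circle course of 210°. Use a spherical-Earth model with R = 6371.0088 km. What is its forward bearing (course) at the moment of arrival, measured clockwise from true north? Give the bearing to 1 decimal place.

Central angle δ = d/R = 0.544686 rad.
Converting: φ₁ = 1.214068 rad, θ = 3.665191 rad.
sin φ₂ = sin φ₁ cos δ + cos φ₁ sin δ cos θ = (0.937045)(0.855290) + (0.349210)(0.518150)(-0.866025) = 0.644744
φ₂ = asin(0.644744) = 0.700688 rad = 40.146°.
For the longitude increment, Δλ = atan2( sin θ sin δ cos φ₁, cos δ − sin φ₁ sin φ₂ ) = atan2(-0.090472, 0.251137) = -19.811°.
Hence λ₂ = -137.820° + -19.811° = -157.631°.
The forward bearing on arrival equals the back-azimuth from the destination plus 180°.
Back-azimuth from P₂ (40.1°, -157.6°) to P₁ (69.6°, -137.8°), with Δλ' = λ₁ − λ₂ = 19.8°: atan2( sin Δλ' cos φ₁ , cos φ₂ sin φ₁ − sin φ₂ cos φ₁ cos Δλ' ) = 13.2°.
Final bearing = (13.2° + 180°) mod 360° = 193.2°.

final bearing 193.2°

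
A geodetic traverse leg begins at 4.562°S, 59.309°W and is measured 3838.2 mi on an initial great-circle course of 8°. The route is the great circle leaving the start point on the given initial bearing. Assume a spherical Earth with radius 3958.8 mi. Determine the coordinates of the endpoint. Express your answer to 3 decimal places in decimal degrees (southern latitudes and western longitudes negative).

latitude 50.266°, longitude -48.966°

Angular distance δ = d/R = 3838.2 / 3958.8 = 0.969536 rad.
With φ₁ = -4.562° = -0.079622 rad and θ = 8° = 0.139626 rad:
sin φ₂ = sin φ₁ cos δ + cos φ₁ sin δ cos θ = (-0.079538)(0.565682) + (0.996832)(0.824623)(0.990268) = 0.769018
φ₂ = asin(0.769018) = 0.877304 rad = 50.266°.
Δλ = atan2( sin θ sin δ cos φ₁ , cos δ − sin φ₁ sin φ₂ ) = atan2(0.114402, 0.626848) = 0.180517 rad = 10.343°.
λ₂ = λ₁ + Δλ = -48.966°.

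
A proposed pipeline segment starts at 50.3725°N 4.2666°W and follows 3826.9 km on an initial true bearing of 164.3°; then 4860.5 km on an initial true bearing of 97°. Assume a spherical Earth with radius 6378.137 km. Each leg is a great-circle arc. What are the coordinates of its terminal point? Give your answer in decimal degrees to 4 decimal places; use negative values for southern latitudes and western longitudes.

latitude 7.3834°, longitude 48.6261°

Apply the spherical direct solution leg by leg, carrying full precision between legs.
Leg 1: from (50.3725°, -4.2666°), δ = 3826.9/6378.137 = 0.600003 rad, θ = 164.3° → φ = 16.7973°, λ = 4.9172°.
Leg 2: from (16.7973°, 4.9172°), δ = 4860.5/6378.137 = 0.762056 rad, θ = 97° → φ = 7.3834°, λ = 48.6261°.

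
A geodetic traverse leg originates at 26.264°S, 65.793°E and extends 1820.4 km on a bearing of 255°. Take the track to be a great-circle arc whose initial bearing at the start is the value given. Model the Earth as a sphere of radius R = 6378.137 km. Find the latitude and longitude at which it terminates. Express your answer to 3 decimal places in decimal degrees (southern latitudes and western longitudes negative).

δ = 1820.4/6378.137 = 0.285412 rad (16.3529°).
Converting: φ₁ = -0.458393 rad, θ = 4.450590 rad.
sin φ₂ = sin φ₁ cos δ + cos φ₁ sin δ cos θ = (-0.442508)(0.959546) + (0.896765)(0.281553)(-0.258819) = -0.489955
φ₂ = asin(-0.489955) = -0.512038 rad = -29.338°.
Δλ = atan2( sin θ sin δ cos φ₁ , cos δ − sin φ₁ sin φ₂ ) = atan2(-0.243884, 0.742737) = -0.317266 rad = -18.178°.
Hence λ₂ = 65.793° + -18.178° = 47.615°.

latitude -29.338°, longitude 47.615°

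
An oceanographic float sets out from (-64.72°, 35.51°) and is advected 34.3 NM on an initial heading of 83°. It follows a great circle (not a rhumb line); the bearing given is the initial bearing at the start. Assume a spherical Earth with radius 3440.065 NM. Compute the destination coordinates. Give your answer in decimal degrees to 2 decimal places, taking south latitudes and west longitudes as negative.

δ = 34.3/3440.065 = 0.009971 rad (0.5713°).
Converting: φ₁ = -1.129577 rad, θ = 1.448623 rad.
sin φ₂ = sin φ₁ cos δ + cos φ₁ sin δ cos θ = (-0.904232)(0.999950) + (0.427042)(0.009971)(0.121869) = -0.903668
φ₂ = asin(-0.903668) = -1.128259 rad = -64.64°.
Then Δλ = atan2(0.004226, 0.182825) = 0.023112 rad, from sin θ sin δ cos φ₁ over cos δ − sin φ₁ sin φ₂.
Hence λ₂ = 35.51° + 1.32° = 36.83°.

latitude -64.64°, longitude 36.83°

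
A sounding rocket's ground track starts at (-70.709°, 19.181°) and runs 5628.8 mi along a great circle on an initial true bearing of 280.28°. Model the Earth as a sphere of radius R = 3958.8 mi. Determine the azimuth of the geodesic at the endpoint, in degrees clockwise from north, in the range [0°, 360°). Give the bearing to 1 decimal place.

Angular distance δ = d/R = 5628.8 / 3958.8 = 1.421845 rad.
With φ₁ = -70.709° = -1.234105 rad and θ = 280.28° = 4.891809 rad:
Applying the spherical law of cosines for sides, sin φ₂ = sin φ₁ cos δ + cos φ₁ sin δ cos θ = -0.081765, so φ₂ = -4.690°.
For the longitude increment, Δλ = atan2( sin θ sin δ cos φ₁, cos δ − sin φ₁ sin φ₂ ) = atan2(-0.321464, 0.071227) = -77.507°.
Hence λ₂ = 19.181° + -77.507° = -58.326°.
The forward bearing on arrival equals the back-azimuth from the destination plus 180°.
Back-azimuth from P₂ (-4.7°, -58.3°) to P₁ (-70.7°, 19.2°), with Δλ' = λ₁ − λ₂ = 77.5°: atan2( sin Δλ' cos φ₁ , cos φ₂ sin φ₁ − sin φ₂ cos φ₁ cos Δλ' ) = 161.0°.
Final bearing = (161.0° + 180°) mod 360° = 341.0°.

final bearing 341.0°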